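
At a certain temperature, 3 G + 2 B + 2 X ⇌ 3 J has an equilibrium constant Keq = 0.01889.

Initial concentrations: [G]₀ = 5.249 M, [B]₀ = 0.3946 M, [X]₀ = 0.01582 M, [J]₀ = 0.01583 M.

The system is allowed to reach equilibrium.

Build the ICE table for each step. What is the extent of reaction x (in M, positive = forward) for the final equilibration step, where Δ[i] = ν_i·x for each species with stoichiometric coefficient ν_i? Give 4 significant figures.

x = 0.004164 M

Q₀ = 7.0386e-04 vs Keq = 0.01889 ⇒ Q<K, forward
Step 1:
                  G         B         X         J
  I           5.249    0.3946   0.01582   0.01583
  C        -0.01249 -0.008328 -0.008328   0.01249
  E           5.237    0.3863  0.007492   0.02832
  solve Keq expr → x = 0.004164; check Q = 0.01889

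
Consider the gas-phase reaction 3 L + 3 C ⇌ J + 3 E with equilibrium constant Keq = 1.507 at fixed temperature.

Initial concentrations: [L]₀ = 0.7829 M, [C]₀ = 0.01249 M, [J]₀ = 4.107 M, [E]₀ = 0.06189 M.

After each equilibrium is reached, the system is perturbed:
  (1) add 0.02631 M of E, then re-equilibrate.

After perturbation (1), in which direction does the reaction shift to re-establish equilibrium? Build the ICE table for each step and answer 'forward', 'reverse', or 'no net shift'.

Direction: reverse

Q₀ = 1041 vs Keq = 1.507 ⇒ Q>K, reverse
Step 1:
                    L           C           J           E
  init         0.7829     0.01249       4.107     0.06189
  Δ           0.03442     0.03442    -0.01147    -0.03442
  eq           0.8173     0.04691       4.096     0.02747
  solve Keq expr → x = -0.01147; check Q = 1.507
Then add 0.02631 M of E.
Step 2:
                    L           C           J           E
  init         0.8173     0.04691       4.096     0.05378
  Δ           0.01612     0.01612   -0.005374    -0.01612
  eq           0.8334     0.06303        4.09     0.03766
  solve Keq expr → x = -0.005374; check Q = 1.507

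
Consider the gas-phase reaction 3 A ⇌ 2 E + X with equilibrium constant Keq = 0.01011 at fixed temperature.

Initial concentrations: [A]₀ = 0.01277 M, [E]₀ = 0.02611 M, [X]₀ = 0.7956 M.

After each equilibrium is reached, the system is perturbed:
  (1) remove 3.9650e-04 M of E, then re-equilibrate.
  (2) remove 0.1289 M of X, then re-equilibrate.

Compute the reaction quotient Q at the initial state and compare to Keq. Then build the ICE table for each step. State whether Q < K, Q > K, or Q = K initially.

Q₀ = 260.5; Q > K (proceeds reverse)

Q₀ = 260.5 vs Keq = 0.01011 ⇒ Q>K, reverse
Step 1:
                    A           E           X
  init        0.01277     0.02611      0.7956
  Δ           0.03726    -0.02484    -0.01242
  eq          0.05003    0.001271      0.7832
  solve Keq expr → x = -0.01242; check Q = 0.01011
Then remove 3.9650e-04 M of E.
Step 2:
                    A           E           X
  init        0.05003  8.7485e-04      0.7832
  Δ       -5.6246e-04  3.7497e-04  1.8749e-04
  eq          0.04947     0.00125      0.7834
  solve Keq expr → x = 1.8749e-04; check Q = 0.01011
Then remove 0.1289 M of X.
Step 3:
                    A           E           X
  init        0.04947     0.00125      0.6545
  Δ       -1.6593e-04  1.1062e-04  5.5309e-05
  eq           0.0493     0.00136      0.6545
  solve Keq expr → x = 5.5309e-05; check Q = 0.01011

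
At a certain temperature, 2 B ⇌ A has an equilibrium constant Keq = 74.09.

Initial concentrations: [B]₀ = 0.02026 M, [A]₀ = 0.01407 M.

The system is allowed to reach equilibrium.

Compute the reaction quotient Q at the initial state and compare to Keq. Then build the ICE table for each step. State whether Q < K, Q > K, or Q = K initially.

Q₀ = 34.28 vs Keq = 74.09 ⇒ Q<K, forward
Step 1:
                    B           A
  I           0.02026     0.01407
  C         -0.005249    0.002625
  E           0.01501     0.01669
  solve Keq expr → x = 0.002625; check Q = 74.09

Q₀ = 34.28; Q < K (proceeds forward)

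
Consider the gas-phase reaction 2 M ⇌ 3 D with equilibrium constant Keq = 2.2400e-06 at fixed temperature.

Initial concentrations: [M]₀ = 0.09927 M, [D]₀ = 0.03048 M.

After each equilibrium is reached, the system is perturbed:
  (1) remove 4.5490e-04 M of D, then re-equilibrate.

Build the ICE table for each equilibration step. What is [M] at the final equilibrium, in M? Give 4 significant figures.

Q₀ = 0.002873 vs Keq = 2.2400e-06 ⇒ Q>K, reverse
Step 1:
                    M           D
  init        0.09927     0.03048
  Δ           0.01823    -0.02734
  eq           0.1175    0.003139
  solve Keq expr → x = -0.009114; check Q = 2.2400e-06
Then remove 4.5490e-04 M of D.
Step 2:
                    M           D
  init         0.1175    0.002684
  Δ       -2.9971e-04  4.4956e-04
  eq           0.1172    0.003133
  solve Keq expr → x = 1.4985e-04; check Q = 2.2400e-06

[M]_eq = 0.1172 M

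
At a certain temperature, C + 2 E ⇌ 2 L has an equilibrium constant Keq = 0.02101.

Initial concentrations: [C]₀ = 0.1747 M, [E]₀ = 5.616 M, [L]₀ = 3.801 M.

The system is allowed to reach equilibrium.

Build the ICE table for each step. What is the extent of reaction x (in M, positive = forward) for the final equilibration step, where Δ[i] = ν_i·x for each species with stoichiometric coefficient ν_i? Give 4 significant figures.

Q₀ = 2.622 vs Keq = 0.02101 ⇒ Q>K, reverse
Step 1:
                   C          E          L
  I           0.1747      5.616      3.801
  C            1.214      2.427     -2.427
  E            1.388      8.043      1.374
  solve Keq expr → x = -1.214; check Q = 0.02101

x = -1.214 M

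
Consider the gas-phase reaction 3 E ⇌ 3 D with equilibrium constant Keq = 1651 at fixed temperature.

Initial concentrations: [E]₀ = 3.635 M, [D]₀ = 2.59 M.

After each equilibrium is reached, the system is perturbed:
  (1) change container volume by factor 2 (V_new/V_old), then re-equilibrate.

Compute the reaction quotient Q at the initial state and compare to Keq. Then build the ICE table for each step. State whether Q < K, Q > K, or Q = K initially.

Q₀ = 0.3617 vs Keq = 1651 ⇒ Q<K, forward
Step 1:
                  E         D
  init        3.635      2.59
  Δ          -3.149     3.149
  eq         0.4856     5.739
  solve Keq expr → x = 1.05; check Q = 1651
Then change container volume by factor 2 (V_new/V_old).
Step 2:
                  E         D
  init       0.2428      2.87
  Δ               0         0
  eq         0.2428      2.87
  solve Keq expr → x = 0; check Q = 1651

Q₀ = 0.3617; Q < K (proceeds forward)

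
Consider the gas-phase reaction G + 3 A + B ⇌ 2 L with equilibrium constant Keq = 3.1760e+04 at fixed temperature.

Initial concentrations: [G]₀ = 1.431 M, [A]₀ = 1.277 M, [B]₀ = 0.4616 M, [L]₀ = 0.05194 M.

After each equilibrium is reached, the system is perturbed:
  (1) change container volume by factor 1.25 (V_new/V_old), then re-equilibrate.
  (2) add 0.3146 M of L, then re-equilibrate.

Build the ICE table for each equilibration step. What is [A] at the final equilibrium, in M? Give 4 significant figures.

Q₀ = 0.001961 vs Keq = 3.1760e+04 ⇒ Q<K, forward
Step 1:
                   G          A          B          L
  I            1.431      1.277     0.4616    0.05194
  C          -0.4017     -1.205    -0.4017     0.8033
  E            1.029    0.07201    0.05994     0.8553
  solve Keq expr → x = 0.4017; check Q = 3.1760e+04
Then change container volume by factor 1.25 (V_new/V_old).
Step 2:
                   G          A          B          L
  I           0.8235     0.0576    0.04795     0.6842
  C         0.003957    0.01187   0.003957  -0.007913
  E           0.8274    0.06947     0.0519     0.6763
  solve Keq expr → x = -0.003957; check Q = 3.1760e+04
Then add 0.3146 M of L.
Step 3:
                   G          A          B          L
  I           0.8274    0.06947     0.0519     0.9909
  C         0.005461    0.01638   0.005461   -0.01092
  E           0.8329    0.08586    0.05737       0.98
  solve Keq expr → x = -0.005461; check Q = 3.1760e+04

[A]_eq = 0.08586 M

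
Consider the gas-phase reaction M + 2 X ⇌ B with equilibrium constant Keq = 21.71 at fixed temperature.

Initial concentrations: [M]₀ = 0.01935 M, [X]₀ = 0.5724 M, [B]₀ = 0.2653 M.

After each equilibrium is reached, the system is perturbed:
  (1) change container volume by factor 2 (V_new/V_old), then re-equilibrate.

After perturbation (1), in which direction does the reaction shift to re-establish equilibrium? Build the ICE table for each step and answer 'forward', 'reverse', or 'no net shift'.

Direction: reverse

Q₀ = 41.85 vs Keq = 21.71 ⇒ Q>K, reverse
Step 1:
                   M          X          B
  init       0.01935     0.5724     0.2653
  Δ          0.01308    0.02616   -0.01308
  eq         0.03243     0.5986     0.2522
  solve Keq expr → x = -0.01308; check Q = 21.71
Then change container volume by factor 2 (V_new/V_old).
Step 2:
                   M          X          B
  init       0.01621     0.2993     0.1261
  Δ          0.02334    0.04668   -0.02334
  eq         0.03955      0.346     0.1028
  solve Keq expr → x = -0.02334; check Q = 21.71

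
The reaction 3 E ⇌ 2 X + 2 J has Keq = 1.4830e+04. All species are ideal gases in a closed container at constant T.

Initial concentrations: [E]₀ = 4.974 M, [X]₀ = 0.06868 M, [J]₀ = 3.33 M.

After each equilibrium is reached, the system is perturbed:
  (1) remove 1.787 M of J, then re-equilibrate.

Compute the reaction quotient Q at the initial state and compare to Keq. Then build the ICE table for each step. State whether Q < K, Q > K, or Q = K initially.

Q₀ = 4.2504e-04 vs Keq = 1.4830e+04 ⇒ Q<K, forward
Step 1:
                  E         X         J
  init        4.974   0.06868      3.33
  Δ          -4.669     3.113     3.113
  eq         0.3048     3.181     6.443
  solve Keq expr → x = 1.556; check Q = 1.4830e+04
Then remove 1.787 M of J.
Step 2:
                  E         X         J
  init       0.3048     3.181     4.656
  Δ        -0.05612   0.03741   0.03741
  eq         0.2487     3.219     4.693
  solve Keq expr → x = 0.01871; check Q = 1.4830e+04

Q₀ = 4.2504e-04; Q < K (proceeds forward)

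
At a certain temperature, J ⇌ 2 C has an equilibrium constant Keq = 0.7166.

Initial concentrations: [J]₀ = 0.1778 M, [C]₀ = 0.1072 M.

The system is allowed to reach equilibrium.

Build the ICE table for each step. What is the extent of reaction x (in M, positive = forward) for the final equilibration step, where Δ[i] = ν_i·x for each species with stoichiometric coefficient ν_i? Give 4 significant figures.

x = 0.07926 M

Q₀ = 0.06463 vs Keq = 0.7166 ⇒ Q<K, forward
Step 1:
                    J           C
  Initial      0.1778      0.1072
  Change     -0.07926      0.1585
  Equil       0.09854      0.2657
  solve Keq expr → x = 0.07926; check Q = 0.7166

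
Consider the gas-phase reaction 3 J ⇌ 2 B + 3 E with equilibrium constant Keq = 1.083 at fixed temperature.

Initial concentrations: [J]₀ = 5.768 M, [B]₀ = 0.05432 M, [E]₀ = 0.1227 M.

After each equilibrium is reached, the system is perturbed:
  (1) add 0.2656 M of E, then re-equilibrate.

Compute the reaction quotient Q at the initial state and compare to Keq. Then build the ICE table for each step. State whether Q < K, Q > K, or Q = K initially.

Q₀ = 2.8404e-08; Q < K (proceeds forward)

Q₀ = 2.8404e-08 vs Keq = 1.083 ⇒ Q<K, forward
Step 1:
                   J          B          E
  I            5.768    0.05432     0.1227
  C           -2.379      1.586      2.379
  E            3.389       1.64      2.502
  solve Keq expr → x = 0.7931; check Q = 1.083
Then add 0.2656 M of E.
Step 2:
                   J          B          E
  I            3.389       1.64      2.768
  C           0.1078   -0.07185    -0.1078
  E            3.497      1.569       2.66
  solve Keq expr → x = -0.03593; check Q = 1.083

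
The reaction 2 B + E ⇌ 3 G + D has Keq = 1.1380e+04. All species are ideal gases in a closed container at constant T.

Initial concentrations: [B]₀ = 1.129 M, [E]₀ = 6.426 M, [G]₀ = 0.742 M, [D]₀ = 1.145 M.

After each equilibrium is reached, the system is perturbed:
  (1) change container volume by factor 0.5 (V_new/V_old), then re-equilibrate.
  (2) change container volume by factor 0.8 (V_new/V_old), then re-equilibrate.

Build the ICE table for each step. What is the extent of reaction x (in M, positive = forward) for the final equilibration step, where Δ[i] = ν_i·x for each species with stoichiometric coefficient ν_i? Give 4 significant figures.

Q₀ = 0.05711 vs Keq = 1.1380e+04 ⇒ Q<K, forward
Step 1:
                   B          E          G          D
  init         1.129      6.426      0.742      1.145
  Δ            -1.11    -0.5551      1.665     0.5551
  eq         0.01884      5.871      2.407        1.7
  solve Keq expr → x = 0.5551; check Q = 1.1380e+04
Then change container volume by factor 0.5 (V_new/V_old).
Step 2:
                   B          E          G          D
  init       0.03768      11.74      4.814        3.4
  Δ          0.01515   0.007577   -0.02273  -0.007577
  eq         0.05284      11.75      4.792      3.393
  solve Keq expr → x = -0.007577; check Q = 1.1380e+04
Then change container volume by factor 0.8 (V_new/V_old).
Step 3:
                   B          E          G          D
  init       0.06604      14.69       5.99      4.241
  Δ         0.007544   0.003772   -0.01132  -0.003772
  eq         0.07359      14.69      5.978      4.237
  solve Keq expr → x = -0.003772; check Q = 1.1380e+04

x = -0.003772 M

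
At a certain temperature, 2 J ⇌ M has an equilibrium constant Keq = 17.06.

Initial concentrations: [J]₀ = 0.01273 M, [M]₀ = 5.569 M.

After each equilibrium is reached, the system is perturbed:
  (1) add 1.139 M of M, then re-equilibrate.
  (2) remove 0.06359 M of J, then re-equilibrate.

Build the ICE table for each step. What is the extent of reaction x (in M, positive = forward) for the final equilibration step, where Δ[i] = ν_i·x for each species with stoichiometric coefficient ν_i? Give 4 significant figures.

x = -0.03105 M

Q₀ = 3.4365e+04 vs Keq = 17.06 ⇒ Q>K, reverse
Step 1:
                    J           M
  Initial     0.01273       5.569
  Change       0.5445     -0.2722
  Equil        0.5572       5.297
  solve Keq expr → x = -0.2722; check Q = 17.06
Then add 1.139 M of M.
Step 2:
                    J           M
  Initial      0.5572       6.436
  Change      0.05567    -0.02783
  Equil        0.6129       6.408
  solve Keq expr → x = -0.02783; check Q = 17.06
Then remove 0.06359 M of J.
Step 3:
                    J           M
  Initial      0.5493       6.408
  Change       0.0621    -0.03105
  Equil        0.6114       6.377
  solve Keq expr → x = -0.03105; check Q = 17.06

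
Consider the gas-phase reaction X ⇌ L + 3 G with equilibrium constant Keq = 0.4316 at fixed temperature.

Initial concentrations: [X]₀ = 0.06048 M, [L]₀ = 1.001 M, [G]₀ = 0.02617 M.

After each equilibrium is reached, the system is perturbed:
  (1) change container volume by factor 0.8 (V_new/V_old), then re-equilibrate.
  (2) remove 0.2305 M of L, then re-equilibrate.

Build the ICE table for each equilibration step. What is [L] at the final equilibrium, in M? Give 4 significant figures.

Q₀ = 2.9664e-04 vs Keq = 0.4316 ⇒ Q<K, forward
Step 1:
                  X         L         G
  init      0.06048     1.001   0.02617
  Δ        -0.04831   0.04831    0.1449
  eq        0.01217     1.049    0.1711
  solve Keq expr → x = 0.04831; check Q = 0.4316
Then change container volume by factor 0.8 (V_new/V_old).
Step 2:
                  X         L         G
  init      0.01522     1.312    0.2139
  Δ        0.006736 -0.006736  -0.02021
  eq        0.02195     1.305    0.1936
  solve Keq expr → x = -0.006736; check Q = 0.4316
Then remove 0.2305 M of L.
Step 3:
                  X         L         G
  init      0.02195     1.074    0.1936
  Δ       -0.002057  0.002057   0.00617
  eq         0.0199     1.076    0.1998
  solve Keq expr → x = 0.002057; check Q = 0.4316

[L]_eq = 1.076 M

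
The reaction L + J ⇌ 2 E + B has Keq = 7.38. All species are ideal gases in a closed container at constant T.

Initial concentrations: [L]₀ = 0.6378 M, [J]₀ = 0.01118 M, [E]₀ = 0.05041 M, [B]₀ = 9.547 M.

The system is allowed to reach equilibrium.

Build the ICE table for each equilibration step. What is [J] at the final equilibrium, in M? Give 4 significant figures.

Q₀ = 3.402 vs Keq = 7.38 ⇒ Q<K, forward
Step 1:
                   L          J          E          B
  I           0.6378    0.01118    0.05041      9.547
  C        -0.004143  -0.004143   0.008287   0.004143
  E           0.6337   0.007037     0.0587      9.551
  solve Keq expr → x = 0.004143; check Q = 7.38

[J]_eq = 0.007037 M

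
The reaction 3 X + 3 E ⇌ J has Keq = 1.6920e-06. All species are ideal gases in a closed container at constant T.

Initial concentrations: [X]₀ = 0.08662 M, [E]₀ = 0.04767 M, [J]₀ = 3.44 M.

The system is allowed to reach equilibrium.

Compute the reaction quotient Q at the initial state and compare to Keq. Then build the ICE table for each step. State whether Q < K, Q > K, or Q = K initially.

Q₀ = 4.8862e+07; Q > K (proceeds reverse)

Q₀ = 4.8862e+07 vs Keq = 1.6920e-06 ⇒ Q>K, reverse
Step 1:
                   X          E          J
  Initial    0.08662    0.04767       3.44
  Change       8.421      8.421     -2.807
  Equil        8.508      8.469     0.6329
  solve Keq expr → x = -2.807; check Q = 1.6920e-06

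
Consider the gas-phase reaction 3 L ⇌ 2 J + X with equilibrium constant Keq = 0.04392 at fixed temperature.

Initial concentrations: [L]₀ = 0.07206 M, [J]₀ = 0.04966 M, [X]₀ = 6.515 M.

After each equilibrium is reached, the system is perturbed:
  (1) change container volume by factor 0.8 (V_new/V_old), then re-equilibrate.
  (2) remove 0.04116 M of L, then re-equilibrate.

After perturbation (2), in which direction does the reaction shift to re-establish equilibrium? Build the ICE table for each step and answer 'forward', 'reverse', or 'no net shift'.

Direction: reverse

Q₀ = 42.94 vs Keq = 0.04392 ⇒ Q>K, reverse
Step 1:
                  L         J         X
  I         0.07206   0.04966     6.515
  C         0.06802  -0.04535  -0.02267
  E          0.1401  0.004312     6.492
  solve Keq expr → x = -0.02267; check Q = 0.04392
Then change container volume by factor 0.8 (V_new/V_old).
Step 2:
                  L         J         X
  I          0.1751   0.00539     8.115
  C               0         0         0
  E          0.1751   0.00539     8.115
  solve Keq expr → x = 0; check Q = 0.04392
Then remove 0.04116 M of L.
Step 3:
                  L         J         X
  I          0.1339   0.00539     8.115
  C        0.002522 -0.001682 -8.4077e-04
  E          0.1365  0.003709     8.115
  solve Keq expr → x = -8.4077e-04; check Q = 0.04392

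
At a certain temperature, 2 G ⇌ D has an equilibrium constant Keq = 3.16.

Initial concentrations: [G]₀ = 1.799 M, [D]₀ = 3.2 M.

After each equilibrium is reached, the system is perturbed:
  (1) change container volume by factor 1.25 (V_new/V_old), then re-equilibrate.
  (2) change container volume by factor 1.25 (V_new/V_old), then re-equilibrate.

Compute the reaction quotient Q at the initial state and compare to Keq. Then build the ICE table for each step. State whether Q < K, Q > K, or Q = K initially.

Q₀ = 0.9888; Q < K (proceeds forward)

Q₀ = 0.9888 vs Keq = 3.16 ⇒ Q<K, forward
Step 1:
                  G         D
  Initial     1.799       3.2
  Change    -0.7364    0.3682
  Equil       1.063     3.568
  solve Keq expr → x = 0.3682; check Q = 3.16
Then change container volume by factor 1.25 (V_new/V_old).
Step 2:
                  G         D
  Initial    0.8501     2.855
  Change     0.0926   -0.0463
  Equil      0.9427     2.808
  solve Keq expr → x = -0.0463; check Q = 3.16
Then change container volume by factor 1.25 (V_new/V_old).
Step 3:
                  G         D
  Initial    0.7542     2.247
  Change    0.08135  -0.04067
  Equil      0.8355     2.206
  solve Keq expr → x = -0.04067; check Q = 3.16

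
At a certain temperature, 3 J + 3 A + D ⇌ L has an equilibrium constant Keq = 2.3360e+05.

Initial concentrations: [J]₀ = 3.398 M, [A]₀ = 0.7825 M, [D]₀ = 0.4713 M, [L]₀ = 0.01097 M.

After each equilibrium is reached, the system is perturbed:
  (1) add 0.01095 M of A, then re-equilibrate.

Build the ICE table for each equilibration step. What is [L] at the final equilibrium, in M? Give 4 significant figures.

Q₀ = 0.001238 vs Keq = 2.3360e+05 ⇒ Q<K, forward
Step 1:
                   J          A          D          L
  init         3.398     0.7825     0.4713    0.01097
  Δ          -0.7758    -0.7758    -0.2586     0.2586
  eq           2.622   0.006701     0.2127     0.2696
  solve Keq expr → x = 0.2586; check Q = 2.3360e+05
Then add 0.01095 M of A.
Step 2:
                   J          A          D          L
  init         2.622    0.01765     0.2127     0.2696
  Δ         -0.01085   -0.01085  -0.003618   0.003618
  eq           2.611   0.006798     0.2091     0.2732
  solve Keq expr → x = 0.003618; check Q = 2.3360e+05

[L]_eq = 0.2732 M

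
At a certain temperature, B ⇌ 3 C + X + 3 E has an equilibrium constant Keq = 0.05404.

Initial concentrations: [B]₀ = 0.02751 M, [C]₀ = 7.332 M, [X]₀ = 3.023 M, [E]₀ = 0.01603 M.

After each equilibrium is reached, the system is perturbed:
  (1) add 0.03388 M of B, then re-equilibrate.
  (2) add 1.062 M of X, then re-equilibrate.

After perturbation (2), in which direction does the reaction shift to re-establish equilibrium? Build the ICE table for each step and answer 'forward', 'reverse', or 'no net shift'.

Q₀ = 0.1784 vs Keq = 0.05404 ⇒ Q>K, reverse
Step 1:
                  B         C         X         E
  Initial   0.02751     7.332     3.023   0.01603
  Change    0.00168  -0.00504  -0.00168  -0.00504
  Equil     0.02919     7.327     3.021   0.01099
  solve Keq expr → x = -0.00168; check Q = 0.05404
Then add 0.03388 M of B.
Step 2:
                  B         C         X         E
  Initial   0.06307     7.327     3.021   0.01099
  Change  -0.001044  0.003131  0.001044  0.003131
  Equil     0.06203      7.33     3.022   0.01412
  solve Keq expr → x = 0.001044; check Q = 0.05404
Then add 1.062 M of X.
Step 3:
                  B         C         X         E
  Initial   0.06203      7.33     4.084   0.01412
  Change  4.3861e-04 -0.001316 -4.3861e-04 -0.001316
  Equil     0.06246     7.329     4.084   0.01281
  solve Keq expr → x = -4.3861e-04; check Q = 0.05404

Direction: reverse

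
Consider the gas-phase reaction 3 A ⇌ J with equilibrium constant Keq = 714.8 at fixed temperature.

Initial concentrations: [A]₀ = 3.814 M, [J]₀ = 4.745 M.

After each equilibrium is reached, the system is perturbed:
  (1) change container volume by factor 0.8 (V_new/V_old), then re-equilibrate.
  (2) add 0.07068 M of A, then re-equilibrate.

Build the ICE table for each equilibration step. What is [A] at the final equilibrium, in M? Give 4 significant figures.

Q₀ = 0.08553 vs Keq = 714.8 ⇒ Q<K, forward
Step 1:
                   A          J
  init         3.814      4.745
  Δ           -3.611      1.204
  eq          0.2027      5.949
  solve Keq expr → x = 1.204; check Q = 714.8
Then change container volume by factor 0.8 (V_new/V_old).
Step 2:
                   A          J
  init        0.2533      7.436
  Δ          -0.0349    0.01163
  eq          0.2184      7.448
  solve Keq expr → x = 0.01163; check Q = 714.8
Then add 0.07068 M of A.
Step 3:
                   A          J
  init        0.2891      7.448
  Δ         -0.07045    0.02348
  eq          0.2186      7.471
  solve Keq expr → x = 0.02348; check Q = 714.8

[A]_eq = 0.2186 M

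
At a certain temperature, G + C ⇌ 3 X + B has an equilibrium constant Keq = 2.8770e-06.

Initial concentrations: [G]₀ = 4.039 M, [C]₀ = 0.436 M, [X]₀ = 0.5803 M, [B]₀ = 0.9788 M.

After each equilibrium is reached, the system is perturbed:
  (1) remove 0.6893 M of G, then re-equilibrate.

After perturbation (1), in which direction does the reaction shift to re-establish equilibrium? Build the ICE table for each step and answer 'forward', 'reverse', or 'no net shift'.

Direction: reverse

Q₀ = 0.1086 vs Keq = 2.8770e-06 ⇒ Q>K, reverse
Step 1:
                  G         C         X         B
  Initial     4.039     0.436    0.5803    0.9788
  Change     0.1864    0.1864   -0.5591   -0.1864
  Equil       4.225    0.6224   0.02121    0.7924
  solve Keq expr → x = -0.1864; check Q = 2.8770e-06
Then remove 0.6893 M of G.
Step 2:
                  G         C         X         B
  Initial     3.536    0.6224   0.02121    0.7924
  Change  4.0473e-04 4.0473e-04 -0.001214 -4.0473e-04
  Equil       3.536    0.6228      0.02     0.792
  solve Keq expr → x = -4.0473e-04; check Q = 2.8770e-06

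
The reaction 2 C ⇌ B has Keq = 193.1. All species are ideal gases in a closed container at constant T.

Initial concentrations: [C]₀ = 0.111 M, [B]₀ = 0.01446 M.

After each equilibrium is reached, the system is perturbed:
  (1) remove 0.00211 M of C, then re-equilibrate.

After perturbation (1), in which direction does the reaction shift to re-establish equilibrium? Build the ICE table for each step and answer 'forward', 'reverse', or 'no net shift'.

Q₀ = 1.174 vs Keq = 193.1 ⇒ Q<K, forward
Step 1:
                  C         B
  Initial     0.111   0.01446
  Change   -0.09322   0.04661
  Equil     0.01778   0.06107
  solve Keq expr → x = 0.04661; check Q = 193.1
Then remove 0.00211 M of C.
Step 2:
                  C         B
  Initial   0.01567   0.06107
  Change   0.001966 -9.8314e-04
  Equil     0.01764   0.06009
  solve Keq expr → x = -9.8314e-04; check Q = 193.1

Direction: reverse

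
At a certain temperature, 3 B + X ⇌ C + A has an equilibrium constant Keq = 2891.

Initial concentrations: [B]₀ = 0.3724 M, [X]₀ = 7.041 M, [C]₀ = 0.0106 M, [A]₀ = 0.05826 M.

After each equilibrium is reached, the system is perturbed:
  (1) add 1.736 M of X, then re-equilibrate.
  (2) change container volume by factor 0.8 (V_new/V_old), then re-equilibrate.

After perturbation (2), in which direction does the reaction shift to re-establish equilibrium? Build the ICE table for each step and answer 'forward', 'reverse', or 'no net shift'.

Direction: forward

Q₀ = 0.001698 vs Keq = 2891 ⇒ Q<K, forward
Step 1:
                  B         X         C         A
  init       0.3724     7.041    0.0106   0.05826
  Δ         -0.3619   -0.1206    0.1206    0.1206
  eq        0.01055      6.92    0.1312    0.1789
  solve Keq expr → x = 0.1206; check Q = 2891
Then add 1.736 M of X.
Step 2:
                  B         X         C         A
  init      0.01055     8.656    0.1312    0.1789
  Δ       -7.4742e-04 -2.4914e-04 2.4914e-04 2.4914e-04
  eq       0.009799     8.656    0.1315    0.1791
  solve Keq expr → x = 2.4914e-04; check Q = 2891
Then change container volume by factor 0.8 (V_new/V_old).
Step 3:
                  B         X         C         A
  init      0.01225     10.82    0.1643    0.2239
  Δ       -0.001672 -5.5744e-04 5.5744e-04 5.5744e-04
  eq        0.01058     10.82    0.1649    0.2245
  solve Keq expr → x = 5.5744e-04; check Q = 2891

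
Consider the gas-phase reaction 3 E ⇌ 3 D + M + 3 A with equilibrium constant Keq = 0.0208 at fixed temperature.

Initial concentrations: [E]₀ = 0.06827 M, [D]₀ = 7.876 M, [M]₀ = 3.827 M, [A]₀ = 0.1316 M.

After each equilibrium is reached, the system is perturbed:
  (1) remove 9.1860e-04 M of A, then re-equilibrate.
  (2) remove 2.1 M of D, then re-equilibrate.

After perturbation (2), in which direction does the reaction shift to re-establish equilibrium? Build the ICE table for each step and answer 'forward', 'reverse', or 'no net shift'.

Q₀ = 1.3392e+04 vs Keq = 0.0208 ⇒ Q>K, reverse
Step 1:
                   E          D          M          A
  Initial    0.06827      7.876      3.827     0.1316
  Change      0.1271    -0.1271   -0.04238    -0.1271
  Equil       0.1954      7.749      3.785   0.004451
  solve Keq expr → x = -0.04238; check Q = 0.0208
Then remove 9.1860e-04 M of A.
Step 2:
                   E          D          M          A
  Initial     0.1954      7.749      3.785   0.003532
  Change  -8.9753e-04 8.9753e-04 2.9918e-04 8.9753e-04
  Equil       0.1945       7.75      3.785   0.004429
  solve Keq expr → x = 2.9918e-04; check Q = 0.0208
Then remove 2.1 M of D.
Step 3:
                   E          D          M          A
  Initial     0.1945       5.65      3.785   0.004429
  Change   -0.001595   0.001595 5.3154e-04   0.001595
  Equil       0.1929      5.651      3.785   0.006024
  solve Keq expr → x = 5.3154e-04; check Q = 0.0208

Direction: forward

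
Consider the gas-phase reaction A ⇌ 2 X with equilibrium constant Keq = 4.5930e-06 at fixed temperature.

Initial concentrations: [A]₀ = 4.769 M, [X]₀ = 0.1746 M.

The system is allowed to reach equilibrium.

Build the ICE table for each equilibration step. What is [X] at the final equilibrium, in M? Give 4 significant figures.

[X]_eq = 0.004722 M

Q₀ = 0.006392 vs Keq = 4.5930e-06 ⇒ Q>K, reverse
Step 1:
                    A           X
  Initial       4.769      0.1746
  Change      0.08494     -0.1699
  Equil         4.854    0.004722
  solve Keq expr → x = -0.08494; check Q = 4.5930e-06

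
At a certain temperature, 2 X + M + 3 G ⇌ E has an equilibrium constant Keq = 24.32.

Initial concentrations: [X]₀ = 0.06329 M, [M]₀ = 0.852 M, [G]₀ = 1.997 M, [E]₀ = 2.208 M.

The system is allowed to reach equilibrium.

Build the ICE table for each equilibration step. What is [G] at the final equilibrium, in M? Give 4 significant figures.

Q₀ = 81.24 vs Keq = 24.32 ⇒ Q>K, reverse
Step 1:
                  X         M         G         E
  init      0.06329     0.852     1.997     2.208
  Δ         0.04481    0.0224   0.06721   -0.0224
  eq         0.1081    0.8744     2.064     2.186
  solve Keq expr → x = -0.0224; check Q = 24.32

[G]_eq = 2.064 M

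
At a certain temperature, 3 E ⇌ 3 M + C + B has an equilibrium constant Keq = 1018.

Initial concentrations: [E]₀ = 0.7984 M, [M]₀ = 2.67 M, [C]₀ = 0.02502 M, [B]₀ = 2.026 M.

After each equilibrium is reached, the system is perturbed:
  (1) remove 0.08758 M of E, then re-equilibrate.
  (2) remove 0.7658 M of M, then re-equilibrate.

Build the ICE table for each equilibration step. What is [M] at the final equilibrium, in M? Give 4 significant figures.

Q₀ = 1.896 vs Keq = 1018 ⇒ Q<K, forward
Step 1:
                  E         M         C         B
  init       0.7984      2.67   0.02502     2.026
  Δ          -0.551     0.551    0.1837    0.1837
  eq         0.2474     3.221    0.2087      2.21
  solve Keq expr → x = 0.1837; check Q = 1018
Then remove 0.08758 M of E.
Step 2:
                  E         M         C         B
  init       0.1598     3.221    0.2087      2.21
  Δ         0.07164  -0.07164  -0.02388  -0.02388
  eq         0.2314     3.149    0.1848     2.186
  solve Keq expr → x = -0.02388; check Q = 1018
Then remove 0.7658 M of M.
Step 3:
                  E         M         C         B
  init       0.2314     2.384    0.1848     2.186
  Δ         -0.0474    0.0474    0.0158    0.0158
  eq          0.184     2.431    0.2006     2.202
  solve Keq expr → x = 0.0158; check Q = 1018

[M]_eq = 2.431 M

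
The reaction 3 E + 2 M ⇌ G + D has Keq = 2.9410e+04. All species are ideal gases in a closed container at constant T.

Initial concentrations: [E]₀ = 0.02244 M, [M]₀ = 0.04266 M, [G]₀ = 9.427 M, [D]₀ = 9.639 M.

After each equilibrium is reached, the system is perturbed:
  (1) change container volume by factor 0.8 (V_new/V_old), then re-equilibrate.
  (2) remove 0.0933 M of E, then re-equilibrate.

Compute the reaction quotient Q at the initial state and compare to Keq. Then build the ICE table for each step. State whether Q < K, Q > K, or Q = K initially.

Q₀ = 4.4187e+09 vs Keq = 2.9410e+04 ⇒ Q>K, reverse
Step 1:
                  E         M         G         D
  I         0.02244   0.04266     9.427     9.639
  C            0.33      0.22     -0.11     -0.11
  E          0.3524    0.2626     9.317     9.529
  solve Keq expr → x = -0.11; check Q = 2.9410e+04
Then change container volume by factor 0.8 (V_new/V_old).
Step 2:
                  E         M         G         D
  I          0.4405    0.3283     11.65     11.91
  C        -0.05736  -0.03824   0.01912   0.01912
  E          0.3831    0.2901     11.67     11.93
  solve Keq expr → x = 0.01912; check Q = 2.9410e+04
Then remove 0.0933 M of E.
Step 3:
                  E         M         G         D
  I          0.2898    0.2901     11.67     11.93
  C         0.06087   0.04058  -0.02029  -0.02029
  E          0.3507    0.3306     11.65     11.91
  solve Keq expr → x = -0.02029; check Q = 2.9410e+04

Q₀ = 4.4187e+09; Q > K (proceeds reverse)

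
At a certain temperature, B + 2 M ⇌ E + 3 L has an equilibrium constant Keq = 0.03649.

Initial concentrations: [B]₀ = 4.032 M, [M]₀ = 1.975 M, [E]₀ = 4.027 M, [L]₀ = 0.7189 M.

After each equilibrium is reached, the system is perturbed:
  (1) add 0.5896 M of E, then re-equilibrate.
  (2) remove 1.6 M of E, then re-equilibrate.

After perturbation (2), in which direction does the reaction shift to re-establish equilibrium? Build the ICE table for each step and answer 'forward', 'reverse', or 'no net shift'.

Direction: forward

Q₀ = 0.09513 vs Keq = 0.03649 ⇒ Q>K, reverse
Step 1:
                    B           M           E           L
  I             4.032       1.975       4.027      0.7189
  C           0.05715      0.1143    -0.05715     -0.1714
  E             4.089       2.089        3.97      0.5475
  solve Keq expr → x = -0.05715; check Q = 0.03649
Then add 0.5896 M of E.
Step 2:
                    B           M           E           L
  I             4.089       2.089       4.559      0.5475
  C          0.007232     0.01446   -0.007232     -0.0217
  E             4.096       2.104       4.552      0.5258
  solve Keq expr → x = -0.007232; check Q = 0.03649
Then remove 1.6 M of E.
Step 3:
                    B           M           E           L
  I             4.096       2.104       2.952      0.5258
  C          -0.02331    -0.04662     0.02331     0.06994
  E             4.073       2.057       2.976      0.5957
  solve Keq expr → x = 0.02331; check Q = 0.03649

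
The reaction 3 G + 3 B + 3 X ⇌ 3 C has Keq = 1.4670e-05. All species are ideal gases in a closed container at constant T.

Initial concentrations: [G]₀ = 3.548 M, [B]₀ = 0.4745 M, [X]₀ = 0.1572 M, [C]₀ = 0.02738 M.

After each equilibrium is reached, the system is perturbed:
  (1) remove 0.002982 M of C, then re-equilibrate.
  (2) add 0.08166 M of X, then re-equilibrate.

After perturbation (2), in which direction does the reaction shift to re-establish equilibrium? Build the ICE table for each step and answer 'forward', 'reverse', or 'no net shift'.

Direction: forward

Q₀ = 0.001107 vs Keq = 1.4670e-05 ⇒ Q>K, reverse
Step 1:
                  G         B         X         C
  I           3.548    0.4745    0.1572   0.02738
  C         0.01974   0.01974   0.01974  -0.01974
  E           3.568    0.4942    0.1769  0.007638
  solve Keq expr → x = -0.006581; check Q = 1.4670e-05
Then remove 0.002982 M of C.
Step 2:
                  G         B         X         C
  I           3.568    0.4942    0.1769  0.004656
  C       -0.002812 -0.002812 -0.002812  0.002812
  E           3.565    0.4914    0.1741  0.007468
  solve Keq expr → x = 9.3732e-04; check Q = 1.4670e-05
Then add 0.08166 M of X.
Step 3:
                  G         B         X         C
  I           3.565    0.4914    0.2558  0.007468
  C       -0.003279 -0.003279 -0.003279  0.003279
  E           3.562    0.4882    0.2525   0.01075
  solve Keq expr → x = 0.001093; check Q = 1.4670e-05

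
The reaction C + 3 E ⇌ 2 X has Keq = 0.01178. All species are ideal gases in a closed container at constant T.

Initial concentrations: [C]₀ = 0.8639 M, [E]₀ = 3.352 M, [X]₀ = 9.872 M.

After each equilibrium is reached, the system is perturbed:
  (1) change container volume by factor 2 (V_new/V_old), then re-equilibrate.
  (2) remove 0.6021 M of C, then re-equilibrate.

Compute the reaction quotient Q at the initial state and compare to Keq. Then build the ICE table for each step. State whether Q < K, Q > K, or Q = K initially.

Q₀ = 2.995; Q > K (proceeds reverse)

Q₀ = 2.995 vs Keq = 0.01178 ⇒ Q>K, reverse
Step 1:
                    C           E           X
  Initial      0.8639       3.352       9.872
  Change        2.112       6.337      -4.225
  Equil         2.976       9.689       5.647
  solve Keq expr → x = -2.112; check Q = 0.01178
Then change container volume by factor 2 (V_new/V_old).
Step 2:
                    C           E           X
  Initial       1.488       4.845       2.824
  Change       0.3542       1.063     -0.7085
  Equil         1.842       5.907       2.115
  solve Keq expr → x = -0.3542; check Q = 0.01178
Then remove 0.6021 M of C.
Step 3:
                    C           E           X
  Initial        1.24       5.907       2.115
  Change      0.09321      0.2796     -0.1864
  Equil         1.333       6.187       1.929
  solve Keq expr → x = -0.09321; check Q = 0.01178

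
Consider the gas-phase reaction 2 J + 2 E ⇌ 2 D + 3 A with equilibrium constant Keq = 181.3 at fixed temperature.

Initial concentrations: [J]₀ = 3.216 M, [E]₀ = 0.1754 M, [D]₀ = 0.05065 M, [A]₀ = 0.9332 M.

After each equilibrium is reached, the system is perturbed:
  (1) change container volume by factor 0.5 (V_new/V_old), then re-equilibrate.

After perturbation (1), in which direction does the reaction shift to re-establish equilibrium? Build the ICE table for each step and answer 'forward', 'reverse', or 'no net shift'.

Direction: reverse

Q₀ = 0.006552 vs Keq = 181.3 ⇒ Q<K, forward
Step 1:
                   J          E          D          A
  init         3.216     0.1754    0.05065     0.9332
  Δ          -0.1685    -0.1685     0.1685     0.2528
  eq           3.047   0.006898     0.2192      1.186
  solve Keq expr → x = 0.08425; check Q = 181.3
Then change container volume by factor 0.5 (V_new/V_old).
Step 2:
                   J          E          D          A
  init         6.095     0.0138     0.4383      2.372
  Δ         0.005361   0.005361  -0.005361  -0.008041
  eq             6.1    0.01916     0.4329      2.364
  solve Keq expr → x = -0.00268; check Q = 181.3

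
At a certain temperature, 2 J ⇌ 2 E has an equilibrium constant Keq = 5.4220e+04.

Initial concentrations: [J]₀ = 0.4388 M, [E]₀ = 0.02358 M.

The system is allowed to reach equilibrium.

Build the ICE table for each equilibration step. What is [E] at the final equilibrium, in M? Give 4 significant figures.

Q₀ = 0.002888 vs Keq = 5.4220e+04 ⇒ Q<K, forward
Step 1:
                    J           E
  I            0.4388     0.02358
  C           -0.4368      0.4368
  E          0.001977      0.4604
  solve Keq expr → x = 0.2184; check Q = 5.4220e+04

[E]_eq = 0.4604 M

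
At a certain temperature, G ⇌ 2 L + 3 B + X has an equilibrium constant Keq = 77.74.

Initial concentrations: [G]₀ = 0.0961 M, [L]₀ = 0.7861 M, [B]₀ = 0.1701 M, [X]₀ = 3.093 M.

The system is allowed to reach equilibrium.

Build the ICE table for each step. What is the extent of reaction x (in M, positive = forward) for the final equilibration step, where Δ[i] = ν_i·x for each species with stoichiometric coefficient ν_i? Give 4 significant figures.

x = 0.09262 M

Q₀ = 0.09789 vs Keq = 77.74 ⇒ Q<K, forward
Step 1:
                    G           L           B           X
  init         0.0961      0.7861      0.1701       3.093
  Δ          -0.09262      0.1852      0.2779     0.09262
  eq         0.003476      0.9713       0.448       3.186
  solve Keq expr → x = 0.09262; check Q = 77.74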